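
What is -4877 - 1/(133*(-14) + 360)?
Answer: -7325253/1502 ≈ -4877.0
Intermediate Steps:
-4877 - 1/(133*(-14) + 360) = -4877 - 1/(-1862 + 360) = -4877 - 1/(-1502) = -4877 - 1*(-1/1502) = -4877 + 1/1502 = -7325253/1502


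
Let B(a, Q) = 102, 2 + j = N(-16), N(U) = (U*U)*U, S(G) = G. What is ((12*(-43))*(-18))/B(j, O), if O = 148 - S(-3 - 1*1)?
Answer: 1548/17 ≈ 91.059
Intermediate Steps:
N(U) = U**3 (N(U) = U**2*U = U**3)
O = 152 (O = 148 - (-3 - 1*1) = 148 - (-3 - 1) = 148 - 1*(-4) = 148 + 4 = 152)
j = -4098 (j = -2 + (-16)**3 = -2 - 4096 = -4098)
((12*(-43))*(-18))/B(j, O) = ((12*(-43))*(-18))/102 = -516*(-18)*(1/102) = 9288*(1/102) = 1548/17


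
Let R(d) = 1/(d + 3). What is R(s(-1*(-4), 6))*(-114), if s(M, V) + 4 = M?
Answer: -38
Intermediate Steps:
s(M, V) = -4 + M
R(d) = 1/(3 + d)
R(s(-1*(-4), 6))*(-114) = -114/(3 + (-4 - 1*(-4))) = -114/(3 + (-4 + 4)) = -114/(3 + 0) = -114/3 = (⅓)*(-114) = -38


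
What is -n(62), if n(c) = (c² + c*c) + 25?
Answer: -7713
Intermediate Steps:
n(c) = 25 + 2*c² (n(c) = (c² + c²) + 25 = 2*c² + 25 = 25 + 2*c²)
-n(62) = -(25 + 2*62²) = -(25 + 2*3844) = -(25 + 7688) = -1*7713 = -7713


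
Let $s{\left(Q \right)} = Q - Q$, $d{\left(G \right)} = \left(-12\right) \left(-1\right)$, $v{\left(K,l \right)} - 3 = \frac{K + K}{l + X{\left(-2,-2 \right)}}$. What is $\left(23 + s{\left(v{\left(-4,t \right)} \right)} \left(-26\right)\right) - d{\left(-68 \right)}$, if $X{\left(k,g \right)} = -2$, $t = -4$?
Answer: $11$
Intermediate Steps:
$v{\left(K,l \right)} = 3 + \frac{2 K}{-2 + l}$ ($v{\left(K,l \right)} = 3 + \frac{K + K}{l - 2} = 3 + \frac{2 K}{-2 + l}$)
$d{\left(G \right)} = 12$
$s{\left(Q \right)} = 0$
$\left(23 + s{\left(v{\left(-4,t \right)} \right)} \left(-26\right)\right) - d{\left(-68 \right)} = \left(23 + 0 \left(-26\right)\right) - 12 = \left(23 + 0\right) - 12 = 23 - 12 = 11$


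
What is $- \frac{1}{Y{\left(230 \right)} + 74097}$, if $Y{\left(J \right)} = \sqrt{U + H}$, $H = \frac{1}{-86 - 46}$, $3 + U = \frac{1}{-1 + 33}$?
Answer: $- \frac{78246432}{5797825875047} + \frac{4 i \sqrt{207438}}{5797825875047} \approx -1.3496 \cdot 10^{-5} + 3.1422 \cdot 10^{-10} i$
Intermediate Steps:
$U = - \frac{95}{32}$ ($U = -3 + \frac{1}{-1 + 33} = -3 + \frac{1}{32} = - \frac{95}{32} \approx -2.9688$)
$H = - \frac{1}{132}$ ($H = \frac{1}{-132} = - \frac{1}{132} \approx -0.0075758$)
$Y{\left(J \right)} = \frac{i \sqrt{207438}}{264}$ ($Y{\left(J \right)} = \sqrt{- \frac{95}{32} - \frac{1}{132}} = \sqrt{- \frac{3143}{1056}} = \frac{i \sqrt{207438}}{264}$)
$- \frac{1}{Y{\left(230 \right)} + 74097} = - \frac{1}{\frac{i \sqrt{207438}}{264} + 74097} = - \frac{1}{74097 + \frac{i \sqrt{207438}}{264}}$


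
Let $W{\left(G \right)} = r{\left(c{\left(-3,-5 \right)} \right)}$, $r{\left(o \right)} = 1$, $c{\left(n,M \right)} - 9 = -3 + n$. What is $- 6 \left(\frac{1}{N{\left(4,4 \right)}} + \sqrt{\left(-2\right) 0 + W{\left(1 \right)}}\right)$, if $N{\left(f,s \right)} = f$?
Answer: $- \frac{15}{2} \approx -7.5$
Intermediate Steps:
$c{\left(n,M \right)} = 6 + n$ ($c{\left(n,M \right)} = 9 + \left(-3 + n\right) = 6 + n$)
$W{\left(G \right)} = 1$
$- 6 \left(\frac{1}{N{\left(4,4 \right)}} + \sqrt{\left(-2\right) 0 + W{\left(1 \right)}}\right) = - 6 \left(\frac{1}{4} + \sqrt{\left(-2\right) 0 + 1}\right) = - 6 \left(\frac{1}{4} + \sqrt{0 + 1}\right) = - 6 \left(\frac{1}{4} + \sqrt{1}\right) = - 6 \left(\frac{1}{4} + 1\right) = \left(-6\right) \frac{5}{4} = - \frac{15}{2}$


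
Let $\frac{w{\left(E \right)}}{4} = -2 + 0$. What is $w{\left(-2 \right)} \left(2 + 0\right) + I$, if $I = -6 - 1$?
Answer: $-23$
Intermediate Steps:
$w{\left(E \right)} = -8$ ($w{\left(E \right)} = 4 \left(-2 + 0\right) = 4 \left(-2\right) = -8$)
$I = -7$ ($I = -6 - 1 = -7$)
$w{\left(-2 \right)} \left(2 + 0\right) + I = - 8 \left(2 + 0\right) - 7 = \left(-8\right) 2 - 7 = -16 - 7 = -23$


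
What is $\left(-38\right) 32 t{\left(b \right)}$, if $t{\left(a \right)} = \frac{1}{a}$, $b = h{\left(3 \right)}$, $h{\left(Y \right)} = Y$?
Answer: $- \frac{1216}{3} \approx -405.33$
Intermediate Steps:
$b = 3$
$\left(-38\right) 32 t{\left(b \right)} = \frac{\left(-38\right) 32}{3} = \left(-1216\right) \frac{1}{3} = - \frac{1216}{3}$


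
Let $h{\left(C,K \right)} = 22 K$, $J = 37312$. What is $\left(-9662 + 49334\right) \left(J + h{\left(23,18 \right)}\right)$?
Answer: $1495951776$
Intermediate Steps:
$\left(-9662 + 49334\right) \left(J + h{\left(23,18 \right)}\right) = \left(-9662 + 49334\right) \left(37312 + 22 \cdot 18\right) = 39672 \left(37312 + 396\right) = 39672 \cdot 37708 = 1495951776$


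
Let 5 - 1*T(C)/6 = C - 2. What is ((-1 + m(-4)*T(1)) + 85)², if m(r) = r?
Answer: 3600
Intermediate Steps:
T(C) = 42 - 6*C (T(C) = 30 - 6*(C - 2) = 30 - 6*(-2 + C) = 30 + (12 - 6*C) = 42 - 6*C)
((-1 + m(-4)*T(1)) + 85)² = ((-1 - 4*(42 - 6*1)) + 85)² = ((-1 - 4*(42 - 6)) + 85)² = ((-1 - 4*36) + 85)² = ((-1 - 144) + 85)² = (-145 + 85)² = (-60)² = 3600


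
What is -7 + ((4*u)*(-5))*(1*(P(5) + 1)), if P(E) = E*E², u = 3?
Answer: -7567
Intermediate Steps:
P(E) = E³
-7 + ((4*u)*(-5))*(1*(P(5) + 1)) = -7 + ((4*3)*(-5))*(1*(5³ + 1)) = -7 + (12*(-5))*(1*(125 + 1)) = -7 - 60*126 = -7 - 7560 = -7567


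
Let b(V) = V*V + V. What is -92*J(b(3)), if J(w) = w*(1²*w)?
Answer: -13248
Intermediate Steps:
b(V) = V + V² (b(V) = V² + V = V + V²)
J(w) = w² (J(w) = w*(1*w) = w*w = w²)
-92*J(b(3)) = -92*9*(1 + 3)² = -92*(3*4)² = -92*12² = -92*144 = -13248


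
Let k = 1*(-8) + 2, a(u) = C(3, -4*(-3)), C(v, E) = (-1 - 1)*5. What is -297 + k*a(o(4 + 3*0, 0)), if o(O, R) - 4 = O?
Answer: -237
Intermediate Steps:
o(O, R) = 4 + O
C(v, E) = -10 (C(v, E) = -2*5 = -10)
a(u) = -10
k = -6 (k = -8 + 2 = -6)
-297 + k*a(o(4 + 3*0, 0)) = -297 - 6*(-10) = -297 + 60 = -237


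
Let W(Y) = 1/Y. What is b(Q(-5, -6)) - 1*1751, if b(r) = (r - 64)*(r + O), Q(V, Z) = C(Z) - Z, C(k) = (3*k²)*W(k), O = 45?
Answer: -4259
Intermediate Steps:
C(k) = 3*k (C(k) = (3*k²)/k = 3*k)
Q(V, Z) = 2*Z (Q(V, Z) = 3*Z - Z = 2*Z)
b(r) = (-64 + r)*(45 + r) (b(r) = (r - 64)*(r + 45) = (-64 + r)*(45 + r))
b(Q(-5, -6)) - 1*1751 = (-2880 + (2*(-6))² - 38*(-6)) - 1*1751 = (-2880 + (-12)² - 19*(-12)) - 1751 = (-2880 + 144 + 228) - 1751 = -2508 - 1751 = -4259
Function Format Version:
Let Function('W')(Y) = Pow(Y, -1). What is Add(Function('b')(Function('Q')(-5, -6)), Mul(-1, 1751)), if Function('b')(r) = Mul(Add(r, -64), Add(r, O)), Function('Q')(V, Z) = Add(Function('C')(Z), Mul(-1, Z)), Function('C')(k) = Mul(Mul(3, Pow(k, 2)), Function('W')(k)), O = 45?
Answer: -4259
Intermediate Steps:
Function('C')(k) = Mul(3, k) (Function('C')(k) = Mul(Mul(3, Pow(k, 2)), Pow(k, -1)) = Mul(3, k))
Function('Q')(V, Z) = Mul(2, Z) (Function('Q')(V, Z) = Add(Mul(3, Z), Mul(-1, Z)) = Mul(2, Z))
Function('b')(r) = Mul(Add(-64, r), Add(45, r)) (Function('b')(r) = Mul(Add(r, -64), Add(r, 45)) = Mul(Add(-64, r), Add(45, r)))
Add(Function('b')(Function('Q')(-5, -6)), Mul(-1, 1751)) = Add(Add(-2880, Pow(Mul(2, -6), 2), Mul(-19, Mul(2, -6))), Mul(-1, 1751)) = Add(Add(-2880, Pow(-12, 2), Mul(-19, -12)), -1751) = Add(Add(-2880, 144, 228), -1751) = Add(-2508, -1751) = -4259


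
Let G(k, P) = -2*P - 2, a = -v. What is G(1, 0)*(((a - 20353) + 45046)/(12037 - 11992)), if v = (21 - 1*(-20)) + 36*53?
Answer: -45488/45 ≈ -1010.8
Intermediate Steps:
v = 1949 (v = (21 + 20) + 1908 = 41 + 1908 = 1949)
a = -1949 (a = -1*1949 = -1949)
G(k, P) = -2 - 2*P
G(1, 0)*(((a - 20353) + 45046)/(12037 - 11992)) = (-2 - 2*0)*(((-1949 - 20353) + 45046)/(12037 - 11992)) = (-2 + 0)*((-22302 + 45046)/45) = -45488/45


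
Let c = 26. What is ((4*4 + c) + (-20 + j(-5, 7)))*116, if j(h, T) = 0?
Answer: 2552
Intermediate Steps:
((4*4 + c) + (-20 + j(-5, 7)))*116 = ((4*4 + 26) + (-20 + 0))*116 = ((16 + 26) - 20)*116 = (42 - 20)*116 = 22*116 = 2552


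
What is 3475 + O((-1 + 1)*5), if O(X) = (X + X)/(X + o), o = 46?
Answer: 3475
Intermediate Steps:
O(X) = 2*X/(46 + X) (O(X) = (X + X)/(X + 46) = (2*X)/(46 + X) = 2*X/(46 + X))
3475 + O((-1 + 1)*5) = 3475 + 2*((-1 + 1)*5)/(46 + (-1 + 1)*5) = 3475 + 2*(0*5)/(46 + 0*5) = 3475 + 2*0/(46 + 0) = 3475 + 2*0/46 = 3475 + 2*0*(1/46) = 3475 + 0 = 3475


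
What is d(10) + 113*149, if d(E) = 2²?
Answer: 16841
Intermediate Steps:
d(E) = 4
d(10) + 113*149 = 4 + 113*149 = 4 + 16837 = 16841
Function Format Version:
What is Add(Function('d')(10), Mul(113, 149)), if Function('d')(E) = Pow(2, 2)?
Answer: 16841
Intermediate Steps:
Function('d')(E) = 4
Add(Function('d')(10), Mul(113, 149)) = Add(4, Mul(113, 149)) = Add(4, 16837) = 16841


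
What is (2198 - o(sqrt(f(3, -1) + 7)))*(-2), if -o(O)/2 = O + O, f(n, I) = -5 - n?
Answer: -4396 - 8*I ≈ -4396.0 - 8.0*I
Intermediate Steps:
o(O) = -4*O (o(O) = -2*(O + O) = -4*O)
(2198 - o(sqrt(f(3, -1) + 7)))*(-2) = (2198 - (-4)*sqrt((-5 - 1*3) + 7))*(-2) = (2198 - (-4)*sqrt((-5 - 3) + 7))*(-2) = (2198 - (-4)*sqrt(-8 + 7))*(-2) = (2198 - (-4)*sqrt(-1))*(-2) = (2198 - (-4)*I)*(-2) = (2198 + 4*I)*(-2) = -4396 - 8*I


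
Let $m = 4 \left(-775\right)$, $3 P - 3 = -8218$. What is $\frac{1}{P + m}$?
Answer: $- \frac{3}{17515} \approx -0.00017128$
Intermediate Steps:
$P = - \frac{8215}{3}$ ($P = 1 + \frac{1}{3} \left(-8218\right) = 1 - \frac{8218}{3} = - \frac{8215}{3} \approx -2738.3$)
$m = -3100$
$\frac{1}{P + m} = \frac{1}{- \frac{8215}{3} - 3100} = \frac{1}{- \frac{17515}{3}} = - \frac{3}{17515}$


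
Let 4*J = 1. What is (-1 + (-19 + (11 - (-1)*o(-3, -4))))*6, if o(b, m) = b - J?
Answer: -147/2 ≈ -73.500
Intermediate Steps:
J = ¼ (J = (¼)*1 = ¼ ≈ 0.25000)
o(b, m) = -¼ + b (o(b, m) = b - 1*¼ = b - ¼ = -¼ + b)
(-1 + (-19 + (11 - (-1)*o(-3, -4))))*6 = (-1 + (-19 + (11 - (-1)*(-¼ - 3))))*6 = (-1 + (-19 + (11 - (-1)*(-13)/4)))*6 = (-1 + (-19 + (11 - 1*13/4)))*6 = (-1 + (-19 + (11 - 13/4)))*6 = (-1 + (-19 + 31/4))*6 = (-1 - 45/4)*6 = -49/4*6 = -147/2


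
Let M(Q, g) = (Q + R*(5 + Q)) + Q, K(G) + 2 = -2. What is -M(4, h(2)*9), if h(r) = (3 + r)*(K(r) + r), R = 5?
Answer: -53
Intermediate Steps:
K(G) = -4 (K(G) = -2 - 2 = -4)
h(r) = (-4 + r)*(3 + r) (h(r) = (3 + r)*(-4 + r) = (-4 + r)*(3 + r))
M(Q, g) = 25 + 7*Q (M(Q, g) = (Q + 5*(5 + Q)) + Q = (Q + (25 + 5*Q)) + Q = (25 + 6*Q) + Q = 25 + 7*Q)
-M(4, h(2)*9) = -(25 + 7*4) = -(25 + 28) = -1*53 = -53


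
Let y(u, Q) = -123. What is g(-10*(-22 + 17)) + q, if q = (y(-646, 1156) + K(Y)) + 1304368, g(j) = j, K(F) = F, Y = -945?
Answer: 1303350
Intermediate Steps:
q = 1303300 (q = (-123 - 945) + 1304368 = -1068 + 1304368 = 1303300)
g(-10*(-22 + 17)) + q = -10*(-22 + 17) + 1303300 = -10*(-5) + 1303300 = 50 + 1303300 = 1303350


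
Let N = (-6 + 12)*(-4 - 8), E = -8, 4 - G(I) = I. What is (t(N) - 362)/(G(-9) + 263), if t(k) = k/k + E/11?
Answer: -173/132 ≈ -1.3106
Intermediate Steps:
G(I) = 4 - I
N = -72 (N = 6*(-12) = -72)
t(k) = 3/11 (t(k) = k/k - 8/11 = 1 - 8*1/11 = 1 - 8/11 = 3/11)
(t(N) - 362)/(G(-9) + 263) = (3/11 - 362)/((4 - 1*(-9)) + 263) = -3979/(11*((4 + 9) + 263)) = -3979/(11*(13 + 263)) = -3979/11/276 = -3979/11*1/276 = -173/132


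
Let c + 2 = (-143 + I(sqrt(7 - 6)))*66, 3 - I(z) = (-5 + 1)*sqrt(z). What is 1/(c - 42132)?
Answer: -1/51110 ≈ -1.9566e-5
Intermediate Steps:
I(z) = 3 + 4*sqrt(z) (I(z) = 3 - (-5 + 1)*sqrt(z) = 3 - (-4)*sqrt(z) = 3 + 4*sqrt(z))
c = -8978 (c = -2 + (-143 + (3 + 4*sqrt(sqrt(7 - 6))))*66 = -2 + (-143 + (3 + 4*sqrt(sqrt(1))))*66 = -2 + (-143 + (3 + 4*sqrt(1)))*66 = -2 + (-143 + (3 + 4*1))*66 = -2 + (-143 + (3 + 4))*66 = -2 + (-143 + 7)*66 = -2 - 136*66 = -2 - 8976 = -8978)
1/(c - 42132) = 1/(-8978 - 42132) = 1/(-51110) = -1/51110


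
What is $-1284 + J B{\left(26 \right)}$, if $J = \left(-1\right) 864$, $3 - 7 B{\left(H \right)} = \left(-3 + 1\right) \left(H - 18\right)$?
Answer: $- \frac{25404}{7} \approx -3629.1$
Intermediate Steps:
$B{\left(H \right)} = - \frac{33}{7} + \frac{2 H}{7}$ ($B{\left(H \right)} = \frac{3}{7} - \frac{\left(-3 + 1\right) \left(H - 18\right)}{7} = \frac{3}{7} - \frac{\left(-2\right) \left(-18 + H\right)}{7} = \frac{3}{7} - \frac{36 - 2 H}{7} = \frac{3}{7} + \left(- \frac{36}{7} + \frac{2 H}{7}\right) = - \frac{33}{7} + \frac{2 H}{7}$)
$J = -864$
$-1284 + J B{\left(26 \right)} = -1284 - 864 \left(- \frac{33}{7} + \frac{2}{7} \cdot 26\right) = -1284 - 864 \left(- \frac{33}{7} + \frac{52}{7}\right) = -1284 - \frac{16416}{7} = - \frac{25404}{7}$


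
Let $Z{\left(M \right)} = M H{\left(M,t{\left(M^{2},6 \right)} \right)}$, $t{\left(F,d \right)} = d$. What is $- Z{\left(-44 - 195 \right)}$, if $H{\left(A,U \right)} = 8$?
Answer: $1912$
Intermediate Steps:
$Z{\left(M \right)} = 8 M$ ($Z{\left(M \right)} = M 8 = 8 M$)
$- Z{\left(-44 - 195 \right)} = - 8 \left(-44 - 195\right) = - 8 \left(-239\right) = \left(-1\right) \left(-1912\right) = 1912$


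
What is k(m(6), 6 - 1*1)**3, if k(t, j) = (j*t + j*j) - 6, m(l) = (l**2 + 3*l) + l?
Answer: 32461759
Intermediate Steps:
m(l) = l**2 + 4*l
k(t, j) = -6 + j**2 + j*t (k(t, j) = (j*t + j**2) - 6 = (j**2 + j*t) - 6 = -6 + j**2 + j*t)
k(m(6), 6 - 1*1)**3 = (-6 + (6 - 1*1)**2 + (6 - 1*1)*(6*(4 + 6)))**3 = (-6 + (6 - 1)**2 + (6 - 1)*(6*10))**3 = (-6 + 5**2 + 5*60)**3 = (-6 + 25 + 300)**3 = 319**3 = 32461759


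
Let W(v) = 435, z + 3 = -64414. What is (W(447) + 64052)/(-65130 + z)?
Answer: -64487/129547 ≈ -0.49779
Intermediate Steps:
z = -64417 (z = -3 - 64414 = -64417)
(W(447) + 64052)/(-65130 + z) = (435 + 64052)/(-65130 - 64417) = 64487/(-129547) = 64487*(-1/129547) = -64487/129547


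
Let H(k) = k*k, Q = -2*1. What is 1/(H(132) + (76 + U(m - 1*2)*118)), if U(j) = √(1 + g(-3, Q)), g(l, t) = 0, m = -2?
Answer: 1/17618 ≈ 5.6760e-5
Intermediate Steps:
Q = -2
U(j) = 1 (U(j) = √(1 + 0) = √1 = 1)
H(k) = k²
1/(H(132) + (76 + U(m - 1*2)*118)) = 1/(132² + (76 + 1*118)) = 1/(17424 + (76 + 118)) = 1/(17424 + 194) = 1/17618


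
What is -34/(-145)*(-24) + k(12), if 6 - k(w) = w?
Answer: -1686/145 ≈ -11.628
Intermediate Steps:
k(w) = 6 - w
-34/(-145)*(-24) + k(12) = -34/(-145)*(-24) + (6 - 1*12) = -34*(-1/145)*(-24) + (6 - 12) = (34/145)*(-24) - 6 = -816/145 - 6 = -1686/145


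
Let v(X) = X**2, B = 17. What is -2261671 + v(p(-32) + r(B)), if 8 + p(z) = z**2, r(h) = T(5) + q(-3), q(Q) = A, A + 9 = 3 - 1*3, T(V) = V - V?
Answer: -1247622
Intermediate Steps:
T(V) = 0
A = -9 (A = -9 + (3 - 1*3) = -9 + (3 - 3) = -9 + 0 = -9)
q(Q) = -9
r(h) = -9 (r(h) = 0 - 9 = -9)
p(z) = -8 + z**2
-2261671 + v(p(-32) + r(B)) = -2261671 + ((-8 + (-32)**2) - 9)**2 = -2261671 + ((-8 + 1024) - 9)**2 = -2261671 + (1016 - 9)**2 = -2261671 + 1007**2 = -2261671 + 1014049 = -1247622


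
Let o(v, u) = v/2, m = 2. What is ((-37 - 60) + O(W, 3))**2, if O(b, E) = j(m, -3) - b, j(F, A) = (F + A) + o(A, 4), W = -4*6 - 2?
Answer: 21609/4 ≈ 5402.3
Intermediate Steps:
o(v, u) = v/2 (o(v, u) = v*(1/2) = v/2)
W = -26 (W = -24 - 2 = -26)
j(F, A) = F + 3*A/2 (j(F, A) = (F + A) + A/2 = (A + F) + A/2 = F + 3*A/2)
O(b, E) = -5/2 - b (O(b, E) = (2 + (3/2)*(-3)) - b = (2 - 9/2) - b = -5/2 - b)
((-37 - 60) + O(W, 3))**2 = ((-37 - 60) + (-5/2 - 1*(-26)))**2 = (-97 + (-5/2 + 26))**2 = (-97 + 47/2)**2 = (-147/2)**2 = 21609/4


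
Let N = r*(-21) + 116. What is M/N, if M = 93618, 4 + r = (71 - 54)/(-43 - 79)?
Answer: 11421396/24757 ≈ 461.34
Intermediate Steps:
r = -505/122 (r = -4 + (71 - 54)/(-43 - 79) = -4 + 17/(-122) = -4 + 17*(-1/122) = -4 - 17/122 = -505/122 ≈ -4.1393)
N = 24757/122 (N = -505/122*(-21) + 116 = 10605/122 + 116 = 24757/122 ≈ 202.93)
M/N = 93618/(24757/122) = 93618*(122/24757) = 11421396/24757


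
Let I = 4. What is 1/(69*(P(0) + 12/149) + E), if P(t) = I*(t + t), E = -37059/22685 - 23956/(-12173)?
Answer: 41145531245/242403725437 ≈ 0.16974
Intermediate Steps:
E = 92322653/276144505 (E = -37059*1/22685 - 23956*(-1/12173) = -37059/22685 + 23956/12173 = 92322653/276144505 ≈ 0.33433)
P(t) = 8*t (P(t) = 4*(t + t) = 4*(2*t) = 8*t)
1/(69*(P(0) + 12/149) + E) = 1/(69*(8*0 + 12/149) + 92322653/276144505) = 1/(69*(0 + 12*(1/149)) + 92322653/276144505) = 1/(69*(0 + 12/149) + 92322653/276144505) = 1/(69*(12/149) + 92322653/276144505) = 1/(828/149 + 92322653/276144505) = 1/(242403725437/41145531245) = 41145531245/242403725437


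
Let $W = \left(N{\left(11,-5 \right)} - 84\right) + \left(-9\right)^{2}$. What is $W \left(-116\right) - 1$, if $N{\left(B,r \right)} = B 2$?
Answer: $-2205$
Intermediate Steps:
$N{\left(B,r \right)} = 2 B$
$W = 19$ ($W = \left(2 \cdot 11 - 84\right) + \left(-9\right)^{2} = \left(22 - 84\right) + 81 = -62 + 81 = 19$)
$W \left(-116\right) - 1 = 19 \left(-116\right) - 1 = -2204 - 1 = -2205$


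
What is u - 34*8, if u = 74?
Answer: -198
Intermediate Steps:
u - 34*8 = 74 - 34*8 = 74 - 272 = -198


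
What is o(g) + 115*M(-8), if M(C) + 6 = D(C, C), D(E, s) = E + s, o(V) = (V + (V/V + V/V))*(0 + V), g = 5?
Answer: -2495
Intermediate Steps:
o(V) = V*(2 + V) (o(V) = (V + (1 + 1))*V = (V + 2)*V = (2 + V)*V = V*(2 + V))
M(C) = -6 + 2*C (M(C) = -6 + (C + C) = -6 + 2*C)
o(g) + 115*M(-8) = 5*(2 + 5) + 115*(-6 + 2*(-8)) = 5*7 + 115*(-6 - 16) = 35 + 115*(-22) = 35 - 2530 = -2495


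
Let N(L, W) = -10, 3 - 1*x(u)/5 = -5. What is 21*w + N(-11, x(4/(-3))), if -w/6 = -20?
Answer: 2510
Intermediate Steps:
w = 120 (w = -6*(-20) = 120)
x(u) = 40 (x(u) = 15 - 5*(-5) = 15 + 25 = 40)
21*w + N(-11, x(4/(-3))) = 21*120 - 10 = 2520 - 10 = 2510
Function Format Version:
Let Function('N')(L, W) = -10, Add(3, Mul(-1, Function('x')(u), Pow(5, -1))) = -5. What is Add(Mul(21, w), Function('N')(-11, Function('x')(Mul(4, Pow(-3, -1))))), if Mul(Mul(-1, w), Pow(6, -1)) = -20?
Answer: 2510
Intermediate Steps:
w = 120 (w = Mul(-6, -20) = 120)
Function('x')(u) = 40 (Function('x')(u) = Add(15, Mul(-5, -5)) = Add(15, 25) = 40)
Add(Mul(21, w), Function('N')(-11, Function('x')(Mul(4, Pow(-3, -1))))) = Add(Mul(21, 120), -10) = Add(2520, -10) = 2510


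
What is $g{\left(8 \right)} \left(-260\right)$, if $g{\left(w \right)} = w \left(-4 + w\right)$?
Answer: $-8320$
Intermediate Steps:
$g{\left(8 \right)} \left(-260\right) = 8 \left(-4 + 8\right) \left(-260\right) = 8 \cdot 4 \left(-260\right) = 32 \left(-260\right) = -8320$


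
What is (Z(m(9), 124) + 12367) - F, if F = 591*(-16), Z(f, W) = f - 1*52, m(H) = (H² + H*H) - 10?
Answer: 21923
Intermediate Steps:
m(H) = -10 + 2*H² (m(H) = (H² + H²) - 10 = 2*H² - 10 = -10 + 2*H²)
Z(f, W) = -52 + f (Z(f, W) = f - 52 = -52 + f)
F = -9456
(Z(m(9), 124) + 12367) - F = ((-52 + (-10 + 2*9²)) + 12367) - 1*(-9456) = ((-52 + (-10 + 2*81)) + 12367) + 9456 = ((-52 + (-10 + 162)) + 12367) + 9456 = ((-52 + 152) + 12367) + 9456 = (100 + 12367) + 9456 = 12467 + 9456 = 21923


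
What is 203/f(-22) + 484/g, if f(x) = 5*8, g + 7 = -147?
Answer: 541/280 ≈ 1.9321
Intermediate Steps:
g = -154 (g = -7 - 147 = -154)
f(x) = 40
203/f(-22) + 484/g = 203/40 + 484/(-154) = 203*(1/40) + 484*(-1/154) = 203/40 - 22/7 = 541/280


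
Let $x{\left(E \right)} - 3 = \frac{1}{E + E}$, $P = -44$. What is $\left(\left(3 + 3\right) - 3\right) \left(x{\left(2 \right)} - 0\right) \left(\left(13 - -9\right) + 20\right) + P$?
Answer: $\frac{731}{2} \approx 365.5$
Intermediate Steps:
$x{\left(E \right)} = 3 + \frac{1}{2 E}$ ($x{\left(E \right)} = 3 + \frac{1}{E + E} = 3 + \frac{1}{2 E}$)
$\left(\left(3 + 3\right) - 3\right) \left(x{\left(2 \right)} - 0\right) \left(\left(13 - -9\right) + 20\right) + P = \left(\left(3 + 3\right) - 3\right) \left(\left(3 + \frac{1}{2 \cdot 2}\right) - 0\right) \left(\left(13 - -9\right) + 20\right) - 44 = \left(6 - 3\right) \left(\left(3 + \frac{1}{2} \cdot \frac{1}{2}\right) + 0\right) \left(\left(13 + 9\right) + 20\right) - 44 = 3 \left(\left(3 + \frac{1}{4}\right) + 0\right) \left(22 + 20\right) - 44 = 3 \left(\frac{13}{4} + 0\right) 42 - 44 = 3 \cdot \frac{13}{4} \cdot 42 - 44 = 3 \cdot \frac{273}{2} - 44 = \frac{819}{2} - 44 = \frac{731}{2}$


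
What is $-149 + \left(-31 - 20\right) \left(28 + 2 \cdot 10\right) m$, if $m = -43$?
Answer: $105115$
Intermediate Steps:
$-149 + \left(-31 - 20\right) \left(28 + 2 \cdot 10\right) m = -149 + \left(-31 - 20\right) \left(28 + 2 \cdot 10\right) \left(-43\right) = -149 + - 51 \left(28 + 20\right) \left(-43\right) = -149 + \left(-51\right) 48 \left(-43\right) = -149 - -105264 = -149 + 105264 = 105115$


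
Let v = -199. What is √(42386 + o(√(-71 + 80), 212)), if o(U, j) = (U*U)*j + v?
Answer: √44095 ≈ 209.99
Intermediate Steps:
o(U, j) = -199 + j*U² (o(U, j) = (U*U)*j - 199 = U²*j - 199 = j*U² - 199 = -199 + j*U²)
√(42386 + o(√(-71 + 80), 212)) = √(42386 + (-199 + 212*(√(-71 + 80))²)) = √(42386 + (-199 + 212*(√9)²)) = √(42386 + (-199 + 212*3²)) = √(42386 + (-199 + 212*9)) = √(42386 + (-199 + 1908)) = √(42386 + 1709) = √44095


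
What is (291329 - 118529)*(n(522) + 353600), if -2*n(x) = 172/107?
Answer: 6537907699200/107 ≈ 6.1102e+10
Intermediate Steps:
n(x) = -86/107
(291329 - 118529)*(n(522) + 353600) = (291329 - 118529)*(-86/107 + 353600) = 172800*(37835114/107) = 6537907699200/107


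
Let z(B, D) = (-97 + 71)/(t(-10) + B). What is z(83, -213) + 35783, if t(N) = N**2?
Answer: 6548263/183 ≈ 35783.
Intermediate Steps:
z(B, D) = -26/(100 + B) (z(B, D) = (-97 + 71)/((-10)**2 + B) = -26/(100 + B))
z(83, -213) + 35783 = -26/(100 + 83) + 35783 = -26/183 + 35783 = 6548263/183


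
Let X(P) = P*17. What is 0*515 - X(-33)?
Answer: 561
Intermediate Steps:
X(P) = 17*P
0*515 - X(-33) = 0*515 - 17*(-33) = 0 - 1*(-561) = 0 + 561 = 561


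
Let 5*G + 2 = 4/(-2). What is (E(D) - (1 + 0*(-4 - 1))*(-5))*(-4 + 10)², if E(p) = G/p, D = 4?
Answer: 864/5 ≈ 172.80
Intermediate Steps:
G = -⅘ (G = -⅖ + (4/(-2))/5 = -⅖ + (4*(-½))/5 = -⅖ + (⅕)*(-2) = -⅖ - ⅖ = -⅘ ≈ -0.80000)
E(p) = -4/(5*p)
(E(D) - (1 + 0*(-4 - 1))*(-5))*(-4 + 10)² = (-⅘/4 - (1 + 0*(-4 - 1))*(-5))*(-4 + 10)² = (-⅘*¼ - (1 + 0*(-5))*(-5))*6² = (-⅕ - (1 + 0)*(-5))*36 = (-⅕ - (-5))*36 = (-⅕ - 1*(-5))*36 = (-⅕ + 5)*36 = (24/5)*36 = 864/5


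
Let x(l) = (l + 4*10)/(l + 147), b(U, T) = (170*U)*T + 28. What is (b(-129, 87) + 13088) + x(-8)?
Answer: -263376334/139 ≈ -1.8948e+6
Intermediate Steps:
b(U, T) = 28 + 170*T*U (b(U, T) = 170*T*U + 28 = 28 + 170*T*U)
x(l) = (40 + l)/(147 + l) (x(l) = (l + 40)/(147 + l) = (40 + l)/(147 + l))
(b(-129, 87) + 13088) + x(-8) = ((28 + 170*87*(-129)) + 13088) + (40 - 8)/(147 - 8) = ((28 - 1907910) + 13088) + 32/139 = (-1907882 + 13088) + (1/139)*32 = -1894794 + 32/139 = -263376334/139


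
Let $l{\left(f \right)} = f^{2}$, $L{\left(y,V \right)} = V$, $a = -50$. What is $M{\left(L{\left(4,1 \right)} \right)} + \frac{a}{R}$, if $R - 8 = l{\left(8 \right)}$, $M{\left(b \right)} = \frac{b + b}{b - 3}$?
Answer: $- \frac{61}{36} \approx -1.6944$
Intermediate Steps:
$M{\left(b \right)} = \frac{2 b}{-3 + b}$
$R = 72$ ($R = 8 + 8^{2} = 8 + 64 = 72$)
$M{\left(L{\left(4,1 \right)} \right)} + \frac{a}{R} = 2 \cdot 1 \frac{1}{-3 + 1} - \frac{50}{72} = 2 \cdot 1 \frac{1}{-2} - \frac{25}{36} = 2 \cdot 1 \left(- \frac{1}{2}\right) - \frac{25}{36} = -1 - \frac{25}{36} = - \frac{61}{36}$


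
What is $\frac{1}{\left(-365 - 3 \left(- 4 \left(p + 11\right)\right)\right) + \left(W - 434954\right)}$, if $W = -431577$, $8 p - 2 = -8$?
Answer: $- \frac{1}{866773} \approx -1.1537 \cdot 10^{-6}$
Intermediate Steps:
$p = - \frac{3}{4}$ ($p = \frac{1}{4} + \frac{1}{8} \left(-8\right) = \frac{1}{4} - 1 = - \frac{3}{4} \approx -0.75$)
$\frac{1}{\left(-365 - 3 \left(- 4 \left(p + 11\right)\right)\right) + \left(W - 434954\right)} = \frac{1}{\left(-365 - 3 \left(- 4 \left(- \frac{3}{4} + 11\right)\right)\right) - 866531} = \frac{1}{\left(-365 - 3 \left(\left(-4\right) \frac{41}{4}\right)\right) - 866531} = \frac{1}{\left(-365 - -123\right) - 866531} = \frac{1}{\left(-365 + 123\right) - 866531} = \frac{1}{-242 - 866531} = \frac{1}{-866773} = - \frac{1}{866773}$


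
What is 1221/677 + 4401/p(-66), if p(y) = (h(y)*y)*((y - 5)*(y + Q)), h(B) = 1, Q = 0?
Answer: 41627391/23264428 ≈ 1.7893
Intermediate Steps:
p(y) = y**2*(-5 + y) (p(y) = (1*y)*((y - 5)*(y + 0)) = y*((-5 + y)*y) = y*(y*(-5 + y)) = y**2*(-5 + y))
1221/677 + 4401/p(-66) = 1221/677 + 4401/(((-66)**2*(-5 - 66))) = 1221*(1/677) + 4401/((4356*(-71))) = 1221/677 + 4401/(-309276) = 1221/677 + 4401*(-1/309276) = 1221/677 - 489/34364 = 41627391/23264428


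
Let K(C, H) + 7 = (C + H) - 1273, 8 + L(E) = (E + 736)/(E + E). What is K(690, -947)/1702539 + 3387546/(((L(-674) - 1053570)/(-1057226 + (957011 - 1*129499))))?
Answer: 892955117564396917573/1208992698460017 ≈ 7.3859e+5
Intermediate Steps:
L(E) = -8 + (736 + E)/(2*E) (L(E) = -8 + (E + 736)/(E + E) = -8 + (736 + E)/((2*E)) = -8 + (736 + E)*(1/(2*E)) = -8 + (736 + E)/(2*E))
K(C, H) = -1280 + C + H (K(C, H) = -7 + ((C + H) - 1273) = -7 + (-1273 + C + H) = -1280 + C + H)
K(690, -947)/1702539 + 3387546/(((L(-674) - 1053570)/(-1057226 + (957011 - 1*129499)))) = (-1280 + 690 - 947)/1702539 + 3387546/((((-15/2 + 368/(-674)) - 1053570)/(-1057226 + (957011 - 1*129499)))) = -1537*1/1702539 + 3387546/((((-15/2 + 368*(-1/674)) - 1053570)/(-1057226 + (957011 - 129499)))) = -1537/1702539 + 3387546/((((-15/2 - 184/337) - 1053570)/(-1057226 + 827512))) = -1537/1702539 + 3387546/(((-5423/674 - 1053570)/(-229714))) = -1537/1702539 + 3387546/((-710111603/674*(-1/229714))) = -1537/1702539 + 3387546/(710111603/154827236) = -1537/1702539 + 3387546*(154827236/710111603) = -1537/1702539 + 524484384002856/710111603 = 892955117564396917573/1208992698460017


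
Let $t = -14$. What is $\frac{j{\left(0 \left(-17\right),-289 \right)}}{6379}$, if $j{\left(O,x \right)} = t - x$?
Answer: $\frac{275}{6379} \approx 0.04311$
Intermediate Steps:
$j{\left(O,x \right)} = -14 - x$
$\frac{j{\left(0 \left(-17\right),-289 \right)}}{6379} = \frac{-14 - -289}{6379} = \left(-14 + 289\right) \frac{1}{6379} = 275 \cdot \frac{1}{6379} = \frac{275}{6379}$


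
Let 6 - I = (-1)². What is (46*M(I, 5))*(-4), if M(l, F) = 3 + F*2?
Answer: -2392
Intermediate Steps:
I = 5 (I = 6 - 1*(-1)² = 6 - 1*1 = 6 - 1 = 5)
M(l, F) = 3 + 2*F
(46*M(I, 5))*(-4) = (46*(3 + 2*5))*(-4) = (46*(3 + 10))*(-4) = (46*13)*(-4) = 598*(-4) = -2392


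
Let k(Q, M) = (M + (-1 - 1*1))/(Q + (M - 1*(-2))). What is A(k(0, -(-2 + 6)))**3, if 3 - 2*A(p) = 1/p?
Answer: 64/27 ≈ 2.3704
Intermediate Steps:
k(Q, M) = (-2 + M)/(2 + M + Q) (k(Q, M) = (M + (-1 - 1))/(Q + (M + 2)) = (M - 2)/(Q + (2 + M)) = (-2 + M)/(2 + M + Q))
A(p) = 3/2 - 1/(2*p)
A(k(0, -(-2 + 6)))**3 = ((-1 + 3*((-2 - (-2 + 6))/(2 - (-2 + 6) + 0)))/(2*(((-2 - (-2 + 6))/(2 - (-2 + 6) + 0)))))**3 = ((-1 + 3*((-2 - 1*4)/(2 - 1*4 + 0)))/(2*(((-2 - 1*4)/(2 - 1*4 + 0)))))**3 = ((-1 + 3*((-2 - 4)/(2 - 4 + 0)))/(2*(((-2 - 4)/(2 - 4 + 0)))))**3 = ((-1 + 3*(-6/(-2)))/(2*((-6/(-2)))))**3 = ((-1 + 3*(-1/2*(-6)))/(2*((-1/2*(-6)))))**3 = ((1/2)*(-1 + 3*3)/3)**3 = ((1/2)*(1/3)*(-1 + 9))**3 = ((1/2)*(1/3)*8)**3 = (4/3)**3 = 64/27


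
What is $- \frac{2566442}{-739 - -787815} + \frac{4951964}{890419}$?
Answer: $\frac{806181649033}{350413712422} \approx 2.3007$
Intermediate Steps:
$- \frac{2566442}{-739 - -787815} + \frac{4951964}{890419} = - \frac{2566442}{-739 + 787815} + 4951964 \cdot \frac{1}{890419} = - \frac{2566442}{787076} + \frac{4951964}{890419} = \left(-2566442\right) \frac{1}{787076} + \frac{4951964}{890419} = - \frac{1283221}{393538} + \frac{4951964}{890419} = \frac{806181649033}{350413712422}$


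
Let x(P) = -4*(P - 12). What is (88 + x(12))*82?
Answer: 7216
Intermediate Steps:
x(P) = 48 - 4*P (x(P) = -4*(-12 + P) = 48 - 4*P)
(88 + x(12))*82 = (88 + (48 - 4*12))*82 = (88 + (48 - 48))*82 = (88 + 0)*82 = 88*82 = 7216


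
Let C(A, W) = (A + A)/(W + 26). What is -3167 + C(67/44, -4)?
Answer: -1532761/484 ≈ -3166.9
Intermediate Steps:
C(A, W) = 2*A/(26 + W) (C(A, W) = (2*A)/(26 + W) = 2*A/(26 + W))
-3167 + C(67/44, -4) = -3167 + 2*(67/44)/(26 - 4) = -3167 + 2*(67*(1/44))/22 = -3167 + 2*(67/44)*(1/22) = -3167 + 67/484 = -1532761/484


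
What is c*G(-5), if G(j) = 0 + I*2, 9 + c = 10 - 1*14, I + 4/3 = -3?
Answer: 338/3 ≈ 112.67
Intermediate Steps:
I = -13/3 (I = -4/3 - 3 = -13/3 ≈ -4.3333)
c = -13 (c = -9 + (10 - 1*14) = -9 + (10 - 14) = -9 - 4 = -13)
G(j) = -26/3 (G(j) = 0 - 13/3*2 = 0 - 26/3 = -26/3)
c*G(-5) = -13*(-26/3) = 338/3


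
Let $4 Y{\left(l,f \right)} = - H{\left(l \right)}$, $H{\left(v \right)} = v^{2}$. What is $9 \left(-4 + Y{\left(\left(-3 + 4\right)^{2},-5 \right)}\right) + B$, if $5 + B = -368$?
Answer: $- \frac{1645}{4} \approx -411.25$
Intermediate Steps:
$B = -373$ ($B = -5 - 368 = -373$)
$Y{\left(l,f \right)} = - \frac{l^{2}}{4}$ ($Y{\left(l,f \right)} = \frac{\left(-1\right) l^{2}}{4} = - \frac{l^{2}}{4}$)
$9 \left(-4 + Y{\left(\left(-3 + 4\right)^{2},-5 \right)}\right) + B = 9 \left(-4 - \frac{\left(\left(-3 + 4\right)^{2}\right)^{2}}{4}\right) - 373 = 9 \left(-4 - \frac{\left(1^{2}\right)^{2}}{4}\right) - 373 = 9 \left(-4 - \frac{1^{2}}{4}\right) - 373 = 9 \left(-4 - \frac{1}{4}\right) - 373 = 9 \left(- \frac{17}{4}\right) - 373 = - \frac{153}{4} - 373 = - \frac{1645}{4}$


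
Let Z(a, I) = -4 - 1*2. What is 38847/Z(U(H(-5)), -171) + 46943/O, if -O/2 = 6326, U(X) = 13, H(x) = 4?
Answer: -81962317/12652 ≈ -6478.2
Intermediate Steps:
O = -12652 (O = -2*6326 = -12652)
Z(a, I) = -6 (Z(a, I) = -4 - 2 = -6)
38847/Z(U(H(-5)), -171) + 46943/O = 38847/(-6) + 46943/(-12652) = 38847*(-1/6) + 46943*(-1/12652) = -12949/2 - 46943/12652 = -81962317/12652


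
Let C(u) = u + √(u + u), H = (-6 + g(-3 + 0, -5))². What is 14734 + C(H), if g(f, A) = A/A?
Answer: 14759 + 5*√2 ≈ 14766.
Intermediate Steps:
g(f, A) = 1
H = 25 (H = (-6 + 1)² = (-5)² = 25)
C(u) = u + √2*√u (C(u) = u + √(2*u) = u + √2*√u)
14734 + C(H) = 14734 + (25 + √2*√25) = 14734 + (25 + √2*5) = 14734 + (25 + 5*√2) = 14759 + 5*√2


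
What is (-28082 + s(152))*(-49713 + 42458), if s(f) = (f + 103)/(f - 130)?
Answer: 4480317995/22 ≈ 2.0365e+8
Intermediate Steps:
s(f) = (103 + f)/(-130 + f)
(-28082 + s(152))*(-49713 + 42458) = (-28082 + (103 + 152)/(-130 + 152))*(-49713 + 42458) = (-28082 + 255/22)*(-7255) = -617549/22*(-7255) = 4480317995/22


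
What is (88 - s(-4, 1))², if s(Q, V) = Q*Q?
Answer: 5184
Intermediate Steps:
s(Q, V) = Q²
(88 - s(-4, 1))² = (88 - 1*(-4)²)² = (88 - 1*16)² = (88 - 16)² = 72² = 5184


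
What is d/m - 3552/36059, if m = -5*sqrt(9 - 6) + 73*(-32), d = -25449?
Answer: 2124283958784/196767508439 - 127245*sqrt(3)/5456821 ≈ 10.756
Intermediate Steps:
m = -2336 - 5*sqrt(3) (m = -5*sqrt(3) - 2336 = -2336 - 5*sqrt(3) ≈ -2344.7)
d/m - 3552/36059 = -25449/(-2336 - 5*sqrt(3)) - 3552/36059 = -3552/36059 - 25449/(-2336 - 5*sqrt(3))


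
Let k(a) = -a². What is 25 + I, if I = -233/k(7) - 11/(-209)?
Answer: 27751/931 ≈ 29.808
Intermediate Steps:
I = 4476/931 (I = -233/((-1*7²)) - 11/(-209) = -233/((-1*49)) - 11*(-1/209) = -233/(-49) + 1/19 = -233*(-1/49) + 1/19 = 233/49 + 1/19 = 4476/931 ≈ 4.8077)
25 + I = 25 + 4476/931 = 27751/931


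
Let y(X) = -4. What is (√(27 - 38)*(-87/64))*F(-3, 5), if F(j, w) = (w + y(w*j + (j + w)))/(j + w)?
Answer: -87*I*√11/128 ≈ -2.2543*I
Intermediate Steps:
F(j, w) = (-4 + w)/(j + w) (F(j, w) = (w - 4)/(j + w) = (-4 + w)/(j + w))
(√(27 - 38)*(-87/64))*F(-3, 5) = (√(27 - 38)*(-87/64))*((-4 + 5)/(-3 + 5)) = (√(-11)*(-87*1/64))*(1/2) = ((I*√11)*(-87/64))*((½)*1) = -87*I*√11/64*(½) = -87*I*√11/128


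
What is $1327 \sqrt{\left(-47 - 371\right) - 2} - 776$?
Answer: $-776 + 2654 i \sqrt{105} \approx -776.0 + 27195.0 i$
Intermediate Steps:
$1327 \sqrt{\left(-47 - 371\right) - 2} - 776 = 1327 \sqrt{-418 - 2} - 776 = 1327 \sqrt{-420} - 776 = 1327 \cdot 2 i \sqrt{105} - 776 = 2654 i \sqrt{105} - 776 = -776 + 2654 i \sqrt{105}$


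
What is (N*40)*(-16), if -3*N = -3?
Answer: -640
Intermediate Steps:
N = 1 (N = -⅓*(-3) = 1)
(N*40)*(-16) = (1*40)*(-16) = 40*(-16) = -640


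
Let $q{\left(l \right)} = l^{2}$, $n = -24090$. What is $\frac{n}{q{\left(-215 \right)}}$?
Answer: $- \frac{4818}{9245} \approx -0.52115$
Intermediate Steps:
$\frac{n}{q{\left(-215 \right)}} = - \frac{24090}{\left(-215\right)^{2}} = - \frac{24090}{46225} = \left(-24090\right) \frac{1}{46225} = - \frac{4818}{9245}$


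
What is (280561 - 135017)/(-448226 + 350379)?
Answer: -145544/97847 ≈ -1.4875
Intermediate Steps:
(280561 - 135017)/(-448226 + 350379) = 145544/(-97847) = 145544*(-1/97847) = -145544/97847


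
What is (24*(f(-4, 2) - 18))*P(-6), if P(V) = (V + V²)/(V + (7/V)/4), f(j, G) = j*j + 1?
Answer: 17280/151 ≈ 114.44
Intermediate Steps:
f(j, G) = 1 + j² (f(j, G) = j² + 1 = 1 + j²)
P(V) = (V + V²)/(V + 7/(4*V)) (P(V) = (V + V²)/(V + (7/V)*(¼)) = (V + V²)/(V + 7/(4*V)))
(24*(f(-4, 2) - 18))*P(-6) = (24*((1 + (-4)²) - 18))*(4*(-6)²*(1 - 6)/(7 + 4*(-6)²)) = (24*((1 + 16) - 18))*(4*36*(-5)/(7 + 4*36)) = (24*(17 - 18))*(4*36*(-5)/(7 + 144)) = (24*(-1))*(4*36*(-5)/151) = -96*36*(-5)/151 = -24*(-720/151) = 17280/151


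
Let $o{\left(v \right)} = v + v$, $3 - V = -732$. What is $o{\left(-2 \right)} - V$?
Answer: $-739$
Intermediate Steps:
$V = 735$ ($V = 3 - -732 = 3 + 732 = 735$)
$o{\left(v \right)} = 2 v$
$o{\left(-2 \right)} - V = 2 \left(-2\right) - 735 = -4 - 735 = -739$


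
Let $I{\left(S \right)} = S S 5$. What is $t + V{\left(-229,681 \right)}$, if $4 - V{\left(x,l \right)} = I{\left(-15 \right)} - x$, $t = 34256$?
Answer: $32906$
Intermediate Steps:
$I{\left(S \right)} = 5 S^{2}$ ($I{\left(S \right)} = S^{2} \cdot 5 = 5 S^{2}$)
$V{\left(x,l \right)} = -1121 + x$ ($V{\left(x,l \right)} = 4 - \left(5 \left(-15\right)^{2} - x\right) = 4 - \left(5 \cdot 225 - x\right) = 4 - \left(1125 - x\right) = 4 + \left(-1125 + x\right) = -1121 + x$)
$t + V{\left(-229,681 \right)} = 34256 - 1350 = 32906$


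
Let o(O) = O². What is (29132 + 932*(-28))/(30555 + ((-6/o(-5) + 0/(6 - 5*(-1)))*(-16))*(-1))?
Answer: 25300/254593 ≈ 0.099374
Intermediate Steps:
(29132 + 932*(-28))/(30555 + ((-6/o(-5) + 0/(6 - 5*(-1)))*(-16))*(-1)) = (29132 + 932*(-28))/(30555 + ((-6/((-5)²) + 0/(6 - 5*(-1)))*(-16))*(-1)) = (29132 - 26096)/(30555 + ((-6/25 + 0/(6 + 5))*(-16))*(-1)) = 3036/(30555 + ((-6*1/25 + 0/11)*(-16))*(-1)) = 3036/(30555 + ((-6/25 + 0*(1/11))*(-16))*(-1)) = 3036/(30555 + ((-6/25 + 0)*(-16))*(-1)) = 3036/(30555 - 6/25*(-16)*(-1)) = 3036/(30555 + (96/25)*(-1)) = 3036/(30555 - 96/25) = 3036/(763779/25) = 3036*(25/763779) = 25300/254593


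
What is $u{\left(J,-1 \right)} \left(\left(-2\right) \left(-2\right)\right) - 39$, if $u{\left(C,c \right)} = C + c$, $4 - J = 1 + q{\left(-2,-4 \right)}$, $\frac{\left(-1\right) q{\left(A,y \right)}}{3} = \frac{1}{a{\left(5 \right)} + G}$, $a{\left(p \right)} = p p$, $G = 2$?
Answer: $- \frac{275}{9} \approx -30.556$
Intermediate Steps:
$a{\left(p \right)} = p^{2}$
$q{\left(A,y \right)} = - \frac{1}{9}$ ($q{\left(A,y \right)} = - \frac{3}{5^{2} + 2} = - \frac{3}{25 + 2} = - \frac{3}{27} = \left(-3\right) \frac{1}{27} = - \frac{1}{9}$)
$J = \frac{28}{9}$ ($J = 4 - \left(1 - \frac{1}{9}\right) = 4 - \frac{8}{9} = \frac{28}{9} \approx 3.1111$)
$u{\left(J,-1 \right)} \left(\left(-2\right) \left(-2\right)\right) - 39 = \left(\frac{28}{9} - 1\right) \left(\left(-2\right) \left(-2\right)\right) - 39 = \frac{19}{9} \cdot 4 - 39 = \frac{76}{9} - 39 = - \frac{275}{9}$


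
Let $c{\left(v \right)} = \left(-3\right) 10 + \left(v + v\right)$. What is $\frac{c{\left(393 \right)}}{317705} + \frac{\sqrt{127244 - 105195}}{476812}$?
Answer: $\frac{756}{317705} + \frac{\sqrt{22049}}{476812} \approx 0.002691$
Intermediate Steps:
$c{\left(v \right)} = -30 + 2 v$
$\frac{c{\left(393 \right)}}{317705} + \frac{\sqrt{127244 - 105195}}{476812} = \frac{-30 + 2 \cdot 393}{317705} + \frac{\sqrt{127244 - 105195}}{476812} = \left(-30 + 786\right) \frac{1}{317705} + \sqrt{22049} \cdot \frac{1}{476812} = 756 \cdot \frac{1}{317705} + \frac{\sqrt{22049}}{476812} = \frac{756}{317705} + \frac{\sqrt{22049}}{476812}$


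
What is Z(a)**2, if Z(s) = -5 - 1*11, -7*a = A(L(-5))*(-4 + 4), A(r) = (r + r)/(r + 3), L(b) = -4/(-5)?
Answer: 256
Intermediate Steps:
L(b) = 4/5 (L(b) = -4*(-1/5) = 4/5)
A(r) = 2*r/(3 + r) (A(r) = (2*r)/(3 + r) = 2*r/(3 + r))
a = 0 (a = -2*(4/5)/(3 + 4/5)*(-4 + 4)/7 = -2*(4/5)/(19/5)*0/7 = -2*(4/5)*(5/19)*0/7 = -8*0/133 = -1/7*0 = 0)
Z(s) = -16 (Z(s) = -5 - 11 = -16)
Z(a)**2 = (-16)**2 = 256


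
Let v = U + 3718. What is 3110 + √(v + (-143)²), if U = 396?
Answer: 3110 + 11*√203 ≈ 3266.7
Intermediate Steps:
v = 4114 (v = 396 + 3718 = 4114)
3110 + √(v + (-143)²) = 3110 + √(4114 + (-143)²) = 3110 + √(4114 + 20449) = 3110 + √24563 = 3110 + 11*√203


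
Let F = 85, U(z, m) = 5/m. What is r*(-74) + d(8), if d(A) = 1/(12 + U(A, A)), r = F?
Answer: -635282/101 ≈ -6289.9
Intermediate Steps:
r = 85
d(A) = 1/(12 + 5/A)
r*(-74) + d(8) = 85*(-74) + 8/(5 + 12*8) = -6290 + 8/(5 + 96) = -6290 + 8/101 = -635282/101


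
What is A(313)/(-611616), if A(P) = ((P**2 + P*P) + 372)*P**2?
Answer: -9616147195/305808 ≈ -31445.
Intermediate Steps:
A(P) = P**2*(372 + 2*P**2) (A(P) = ((P**2 + P**2) + 372)*P**2 = (2*P**2 + 372)*P**2 = (372 + 2*P**2)*P**2 = P**2*(372 + 2*P**2))
A(313)/(-611616) = (2*313**2*(186 + 313**2))/(-611616) = (2*97969*(186 + 97969))*(-1/611616) = (2*97969*98155)*(-1/611616) = 19232294390*(-1/611616) = -9616147195/305808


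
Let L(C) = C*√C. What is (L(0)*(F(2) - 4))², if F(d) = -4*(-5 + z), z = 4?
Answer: 0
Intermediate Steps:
F(d) = 4 (F(d) = -4*(-5 + 4) = -4*(-1) = 4)
L(C) = C^(3/2)
(L(0)*(F(2) - 4))² = (0^(3/2)*(4 - 4))² = (0*0)² = 0² = 0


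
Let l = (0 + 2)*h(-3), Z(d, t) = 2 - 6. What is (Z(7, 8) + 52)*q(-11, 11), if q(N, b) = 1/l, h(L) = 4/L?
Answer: -18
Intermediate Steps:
Z(d, t) = -4
l = -8/3 (l = (0 + 2)*(4/(-3)) = 2*(4*(-1/3)) = 2*(-4/3) = -8/3 ≈ -2.6667)
q(N, b) = -3/8 (q(N, b) = 1/(-8/3) = -3/8)
(Z(7, 8) + 52)*q(-11, 11) = (-4 + 52)*(-3/8) = 48*(-3/8) = -18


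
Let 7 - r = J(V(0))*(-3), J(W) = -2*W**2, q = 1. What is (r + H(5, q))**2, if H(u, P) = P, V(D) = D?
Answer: 64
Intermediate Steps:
r = 7 (r = 7 - (-2*0**2)*(-3) = 7 - (-2*0)*(-3) = 7 - 0*(-3) = 7 - 1*0 = 7 + 0 = 7)
(r + H(5, q))**2 = (7 + 1)**2 = 8**2 = 64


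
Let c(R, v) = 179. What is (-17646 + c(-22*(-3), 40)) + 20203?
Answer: 2736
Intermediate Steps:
(-17646 + c(-22*(-3), 40)) + 20203 = (-17646 + 179) + 20203 = -17467 + 20203 = 2736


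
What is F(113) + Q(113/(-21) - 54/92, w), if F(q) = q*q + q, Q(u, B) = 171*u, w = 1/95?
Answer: 3819399/322 ≈ 11861.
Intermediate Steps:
w = 1/95 ≈ 0.010526
F(q) = q + q² (F(q) = q² + q = q + q²)
F(113) + Q(113/(-21) - 54/92, w) = 113*(1 + 113) + 171*(113/(-21) - 54/92) = 113*114 + 171*(113*(-1/21) - 54*1/92) = 12882 + 171*(-113/21 - 27/46) = 12882 + 171*(-5765/966) = 12882 - 328605/322 = 3819399/322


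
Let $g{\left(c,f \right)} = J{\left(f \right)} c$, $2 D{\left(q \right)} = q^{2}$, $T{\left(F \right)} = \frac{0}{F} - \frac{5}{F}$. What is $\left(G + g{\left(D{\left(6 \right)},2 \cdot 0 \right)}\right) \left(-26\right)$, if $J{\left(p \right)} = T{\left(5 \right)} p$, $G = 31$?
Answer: $-806$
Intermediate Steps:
$T{\left(F \right)} = - \frac{5}{F}$ ($T{\left(F \right)} = 0 - \frac{5}{F} = - \frac{5}{F}$)
$J{\left(p \right)} = - p$ ($J{\left(p \right)} = - \frac{5}{5} p = \left(-5\right) \frac{1}{5} p = - p$)
$D{\left(q \right)} = \frac{q^{2}}{2}$
$g{\left(c,f \right)} = - c f$ ($g{\left(c,f \right)} = - f c = - c f$)
$\left(G + g{\left(D{\left(6 \right)},2 \cdot 0 \right)}\right) \left(-26\right) = \left(31 - \frac{6^{2}}{2} \cdot 2 \cdot 0\right) \left(-26\right) = \left(31 - \frac{1}{2} \cdot 36 \cdot 0\right) \left(-26\right) = \left(31 - 18 \cdot 0\right) \left(-26\right) = \left(31 + 0\right) \left(-26\right) = 31 \left(-26\right) = -806$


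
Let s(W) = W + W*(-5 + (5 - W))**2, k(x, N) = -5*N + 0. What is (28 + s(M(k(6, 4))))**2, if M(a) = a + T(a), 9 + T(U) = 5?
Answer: 190992400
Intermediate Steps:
T(U) = -4 (T(U) = -9 + 5 = -4)
k(x, N) = -5*N
M(a) = -4 + a (M(a) = a - 4 = -4 + a)
s(W) = W + W**3 (s(W) = W + W*(-W)**2 = W + W*W**2 = W + W**3)
(28 + s(M(k(6, 4))))**2 = (28 + ((-4 - 5*4) + (-4 - 5*4)**3))**2 = (28 + ((-4 - 20) + (-4 - 20)**3))**2 = (28 + (-24 + (-24)**3))**2 = (28 + (-24 - 13824))**2 = (28 - 13848)**2 = (-13820)**2 = 190992400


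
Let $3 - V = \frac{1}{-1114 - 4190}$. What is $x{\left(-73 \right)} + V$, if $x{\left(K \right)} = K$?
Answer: $- \frac{371279}{5304} \approx -70.0$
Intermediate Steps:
$V = \frac{15913}{5304}$ ($V = 3 - \frac{1}{-1114 - 4190} = 3 - \frac{1}{-5304} = 3 - - \frac{1}{5304} = 3 + \frac{1}{5304} = \frac{15913}{5304} \approx 3.0002$)
$x{\left(-73 \right)} + V = -73 + \frac{15913}{5304} = - \frac{371279}{5304}$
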